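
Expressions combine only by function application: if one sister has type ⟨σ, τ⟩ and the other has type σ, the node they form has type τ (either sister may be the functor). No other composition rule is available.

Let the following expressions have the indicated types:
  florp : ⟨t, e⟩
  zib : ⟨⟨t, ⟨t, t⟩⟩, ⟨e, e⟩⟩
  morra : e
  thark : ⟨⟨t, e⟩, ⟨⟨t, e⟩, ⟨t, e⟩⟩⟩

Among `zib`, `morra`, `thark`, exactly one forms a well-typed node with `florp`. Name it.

zib : ⟨⟨t, ⟨t, t⟩⟩, ⟨e, e⟩⟩ — florp needs t; zib needs ⟨t, ⟨t, t⟩⟩; neither fits.
morra : e — florp needs t; morra needs nothing (atomic); neither fits.
thark — combines: thark : ⟨⟨t, e⟩, ⟨⟨t, e⟩, ⟨t, e⟩⟩⟩ takes florp : ⟨t, e⟩ as argument, giving ⟨⟨t, e⟩, ⟨t, e⟩⟩.

thark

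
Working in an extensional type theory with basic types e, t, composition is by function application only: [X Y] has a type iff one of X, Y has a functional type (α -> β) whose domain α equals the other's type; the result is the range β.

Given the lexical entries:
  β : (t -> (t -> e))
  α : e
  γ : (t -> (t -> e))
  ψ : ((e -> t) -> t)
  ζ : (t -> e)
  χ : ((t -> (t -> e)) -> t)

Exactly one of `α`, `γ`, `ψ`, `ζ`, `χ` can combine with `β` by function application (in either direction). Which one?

α : e — neither side's domain matches the other.
γ : (t -> (t -> e)) — neither side's domain matches the other.
ψ : ((e -> t) -> t) — neither side's domain matches the other.
ζ : (t -> e) — neither side's domain matches the other.
χ — combines: χ : ((t -> (t -> e)) -> t) takes β : (t -> (t -> e)) as argument, giving t.

χ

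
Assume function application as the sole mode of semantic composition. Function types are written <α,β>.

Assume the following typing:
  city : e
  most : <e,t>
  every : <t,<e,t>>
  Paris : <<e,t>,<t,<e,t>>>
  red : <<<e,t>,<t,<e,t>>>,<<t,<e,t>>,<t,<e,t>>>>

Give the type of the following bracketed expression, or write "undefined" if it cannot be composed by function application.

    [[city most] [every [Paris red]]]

<e,t>

[city most]: most is <e,t>, city is e; result t.
[Paris red]: red is <<<e,t>,<t,<e,t>>>,<<t,<e,t>>,<t,<e,t>>>>, Paris is <<e,t>,<t,<e,t>>>; result <<t,<e,t>>,<t,<e,t>>>.
[every [Paris red]]: [Paris red] is <<t,<e,t>>,<t,<e,t>>>, every is <t,<e,t>>; result <t,<e,t>>.
[[city most] [every [Paris red]]]: [every [Paris red]] is <t,<e,t>>, [city most] is t; result <e,t>.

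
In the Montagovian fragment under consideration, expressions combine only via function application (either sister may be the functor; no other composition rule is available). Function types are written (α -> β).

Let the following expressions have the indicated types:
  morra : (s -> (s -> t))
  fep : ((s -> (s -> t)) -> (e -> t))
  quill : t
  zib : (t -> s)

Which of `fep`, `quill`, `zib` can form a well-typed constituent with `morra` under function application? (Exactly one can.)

fep — combines: fep : ((s -> (s -> t)) -> (e -> t)) takes morra : (s -> (s -> t)) as argument, giving (e -> t).
quill : t — morra needs s; quill needs nothing (atomic); neither fits.
zib : (t -> s) — morra needs s; zib needs t; neither fits.

fep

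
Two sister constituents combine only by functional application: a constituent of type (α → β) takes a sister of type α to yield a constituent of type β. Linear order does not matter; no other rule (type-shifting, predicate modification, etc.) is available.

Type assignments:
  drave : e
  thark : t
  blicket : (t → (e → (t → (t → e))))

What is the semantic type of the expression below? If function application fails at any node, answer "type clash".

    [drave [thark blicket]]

At [thark blicket], blicket : (t → (e → (t → (t → e)))) takes thark : t, giving (e → (t → (t → e))).
At [drave [thark blicket]], [thark blicket] : (e → (t → (t → e))) takes drave : e, giving (t → (t → e)).

(t → (t → e))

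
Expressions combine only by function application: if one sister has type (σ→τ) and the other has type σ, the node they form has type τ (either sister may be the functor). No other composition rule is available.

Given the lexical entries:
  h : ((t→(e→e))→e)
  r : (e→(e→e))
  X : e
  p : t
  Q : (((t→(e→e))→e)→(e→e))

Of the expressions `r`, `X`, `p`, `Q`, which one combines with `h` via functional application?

r : (e→(e→e)) — does not combine with h.
X : e — does not combine with h.
p : t — does not combine with h.
Q — combines: Q : (((t→(e→e))→e)→(e→e)) takes h : ((t→(e→e))→e) as argument, giving (e→e).

Q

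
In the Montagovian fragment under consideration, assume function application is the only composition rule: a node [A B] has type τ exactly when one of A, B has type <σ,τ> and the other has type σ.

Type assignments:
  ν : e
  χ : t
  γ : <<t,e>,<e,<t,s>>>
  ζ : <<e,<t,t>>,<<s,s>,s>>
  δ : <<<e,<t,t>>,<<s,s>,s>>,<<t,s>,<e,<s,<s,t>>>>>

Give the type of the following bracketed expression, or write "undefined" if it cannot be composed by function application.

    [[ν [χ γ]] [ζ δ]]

[χ γ]: t with <<t,e>,<e,<t,s>>> — neither is a function whose domain matches the other; composition fails here.

undefined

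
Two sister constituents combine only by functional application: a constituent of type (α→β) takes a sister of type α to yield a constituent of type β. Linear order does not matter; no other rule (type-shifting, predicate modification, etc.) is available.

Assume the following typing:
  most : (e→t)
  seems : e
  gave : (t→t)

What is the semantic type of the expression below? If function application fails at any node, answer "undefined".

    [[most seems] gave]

t

[most seems]: most is (e→t), seems is e; result t.
[[most seems] gave]: gave is (t→t), [most seems] is t; result t.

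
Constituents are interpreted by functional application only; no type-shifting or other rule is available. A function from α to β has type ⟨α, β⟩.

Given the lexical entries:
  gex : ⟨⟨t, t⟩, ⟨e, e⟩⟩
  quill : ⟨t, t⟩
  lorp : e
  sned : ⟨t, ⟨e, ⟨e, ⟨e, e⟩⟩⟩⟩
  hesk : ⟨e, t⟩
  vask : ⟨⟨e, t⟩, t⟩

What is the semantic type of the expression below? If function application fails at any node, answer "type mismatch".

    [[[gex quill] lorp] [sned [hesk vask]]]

[gex quill]: ⟨⟨t, t⟩, ⟨e, e⟩⟩ applied to ⟨t, t⟩ yields ⟨e, e⟩.
[[gex quill] lorp]: ⟨e, e⟩ applied to e yields e.
[hesk vask]: ⟨⟨e, t⟩, t⟩ applied to ⟨e, t⟩ yields t.
[sned [hesk vask]]: ⟨t, ⟨e, ⟨e, ⟨e, e⟩⟩⟩⟩ applied to t yields ⟨e, ⟨e, ⟨e, e⟩⟩⟩.
[[[gex quill] lorp] [sned [hesk vask]]]: ⟨e, ⟨e, ⟨e, e⟩⟩⟩ applied to e yields ⟨e, ⟨e, e⟩⟩.

⟨e, ⟨e, e⟩⟩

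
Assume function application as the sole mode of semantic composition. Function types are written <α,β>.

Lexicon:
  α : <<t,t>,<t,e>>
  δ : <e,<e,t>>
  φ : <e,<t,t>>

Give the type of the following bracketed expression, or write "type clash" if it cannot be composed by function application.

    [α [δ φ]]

At [δ φ]: neither <e,<e,t>> nor <e,<t,t>> can take the other as argument; the node is ill-typed.

type clash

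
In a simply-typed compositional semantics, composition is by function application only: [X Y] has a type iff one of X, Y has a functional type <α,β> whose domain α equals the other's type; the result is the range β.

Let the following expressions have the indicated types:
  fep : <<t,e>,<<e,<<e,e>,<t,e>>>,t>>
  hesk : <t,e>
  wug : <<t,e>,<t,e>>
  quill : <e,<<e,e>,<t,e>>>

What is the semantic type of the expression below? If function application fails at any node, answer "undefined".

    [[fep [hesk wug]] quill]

t

[hesk wug]: functor wug : <<t,e>,<t,e>>, argument hesk : <t,e>; result <t,e>.
[fep [hesk wug]]: functor fep : <<t,e>,<<e,<<e,e>,<t,e>>>,t>>, argument [hesk wug] : <t,e>; result <<e,<<e,e>,<t,e>>>,t>.
[[fep [hesk wug]] quill]: functor [fep [hesk wug]] : <<e,<<e,e>,<t,e>>>,t>, argument quill : <e,<<e,e>,<t,e>>>; result t.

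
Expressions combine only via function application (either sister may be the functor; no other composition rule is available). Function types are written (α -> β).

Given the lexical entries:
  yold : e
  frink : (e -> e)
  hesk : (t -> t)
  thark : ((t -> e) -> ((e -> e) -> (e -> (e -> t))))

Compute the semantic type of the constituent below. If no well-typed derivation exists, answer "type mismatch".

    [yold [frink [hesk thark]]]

[hesk thark]: (t -> t) and ((t -> e) -> ((e -> e) -> (e -> (e -> t)))) cannot combine by function application — type clash.

type mismatch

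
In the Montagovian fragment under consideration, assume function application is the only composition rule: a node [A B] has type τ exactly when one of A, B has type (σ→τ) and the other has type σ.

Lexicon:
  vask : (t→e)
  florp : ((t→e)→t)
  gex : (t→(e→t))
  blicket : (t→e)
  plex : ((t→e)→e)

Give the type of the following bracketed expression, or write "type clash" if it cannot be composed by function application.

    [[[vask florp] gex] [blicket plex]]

t

[vask florp] — florp of type ((t→e)→t) combines with vask of type (t→e): type t.
[[vask florp] gex] — gex of type (t→(e→t)) combines with [vask florp] of type t: type (e→t).
[blicket plex] — plex of type ((t→e)→e) combines with blicket of type (t→e): type e.
[[[vask florp] gex] [blicket plex]] — [[vask florp] gex] of type (e→t) combines with [blicket plex] of type e: type t.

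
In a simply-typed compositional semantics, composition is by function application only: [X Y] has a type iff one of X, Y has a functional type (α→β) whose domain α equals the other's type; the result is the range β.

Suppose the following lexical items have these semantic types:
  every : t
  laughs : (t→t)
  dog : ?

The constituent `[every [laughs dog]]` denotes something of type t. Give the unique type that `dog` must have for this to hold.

At [every [laughs dog]] (required: t): every is t, which is not a function with range t; hence [laughs dog] is the functor — type (t→t).
At [laughs dog] (required: (t→t)): laughs is (t→t), which is not a function with range (t→t); hence dog is the functor — type ((t→t)→(t→t)).

((t→t)→(t→t))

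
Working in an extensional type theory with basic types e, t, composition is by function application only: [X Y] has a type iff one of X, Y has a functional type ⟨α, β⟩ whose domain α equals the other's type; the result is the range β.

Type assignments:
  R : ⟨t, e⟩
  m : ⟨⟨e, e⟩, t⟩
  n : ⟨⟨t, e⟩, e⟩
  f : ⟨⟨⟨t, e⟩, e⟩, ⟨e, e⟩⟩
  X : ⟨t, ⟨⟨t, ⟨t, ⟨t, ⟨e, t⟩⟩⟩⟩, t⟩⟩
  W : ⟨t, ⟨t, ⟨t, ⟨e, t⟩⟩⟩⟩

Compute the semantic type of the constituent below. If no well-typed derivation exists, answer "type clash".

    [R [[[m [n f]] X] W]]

At [n f], f : ⟨⟨⟨t, e⟩, e⟩, ⟨e, e⟩⟩ takes n : ⟨⟨t, e⟩, e⟩, giving ⟨e, e⟩.
At [m [n f]], m : ⟨⟨e, e⟩, t⟩ takes [n f] : ⟨e, e⟩, giving t.
At [[m [n f]] X], X : ⟨t, ⟨⟨t, ⟨t, ⟨t, ⟨e, t⟩⟩⟩⟩, t⟩⟩ takes [m [n f]] : t, giving ⟨⟨t, ⟨t, ⟨t, ⟨e, t⟩⟩⟩⟩, t⟩.
At [[[m [n f]] X] W], [[m [n f]] X] : ⟨⟨t, ⟨t, ⟨t, ⟨e, t⟩⟩⟩⟩, t⟩ takes W : ⟨t, ⟨t, ⟨t, ⟨e, t⟩⟩⟩⟩, giving t.
At [R [[[m [n f]] X] W]], R : ⟨t, e⟩ takes [[[m [n f]] X] W] : t, giving e.

e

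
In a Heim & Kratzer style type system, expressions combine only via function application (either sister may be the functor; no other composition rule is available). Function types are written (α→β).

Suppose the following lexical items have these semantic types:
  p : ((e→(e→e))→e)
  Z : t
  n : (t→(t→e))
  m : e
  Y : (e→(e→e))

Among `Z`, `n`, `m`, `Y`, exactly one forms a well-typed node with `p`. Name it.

Y

Z : t — does not combine with p.
n : (t→(t→e)) — does not combine with p.
m : e — does not combine with p.
Y — combines: p : ((e→(e→e))→e) takes Y : (e→(e→e)) as argument, giving e.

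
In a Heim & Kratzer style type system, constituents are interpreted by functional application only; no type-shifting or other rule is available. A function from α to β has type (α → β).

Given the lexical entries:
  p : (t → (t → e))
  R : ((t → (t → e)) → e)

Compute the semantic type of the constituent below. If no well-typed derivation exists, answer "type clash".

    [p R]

[p R]: functor R : ((t → (t → e)) → e), argument p : (t → (t → e)); result e.

e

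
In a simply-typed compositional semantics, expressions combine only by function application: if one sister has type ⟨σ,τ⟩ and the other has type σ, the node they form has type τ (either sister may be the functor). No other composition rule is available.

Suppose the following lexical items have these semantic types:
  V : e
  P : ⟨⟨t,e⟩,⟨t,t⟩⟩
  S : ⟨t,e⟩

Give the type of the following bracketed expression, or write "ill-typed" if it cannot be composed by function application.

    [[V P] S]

ill-typed

[V P]: e with ⟨⟨t,e⟩,⟨t,t⟩⟩ — neither is a function whose domain matches the other; composition fails here.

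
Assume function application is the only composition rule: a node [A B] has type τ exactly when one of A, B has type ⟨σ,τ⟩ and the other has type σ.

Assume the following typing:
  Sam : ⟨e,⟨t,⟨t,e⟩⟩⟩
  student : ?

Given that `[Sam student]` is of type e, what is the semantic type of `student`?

⟨⟨e,⟨t,⟨t,e⟩⟩⟩,e⟩

For [Sam student] to have type e with Sam of type ⟨e,⟨t,⟨t,e⟩⟩⟩, student must be the function: student : ⟨⟨e,⟨t,⟨t,e⟩⟩⟩,e⟩.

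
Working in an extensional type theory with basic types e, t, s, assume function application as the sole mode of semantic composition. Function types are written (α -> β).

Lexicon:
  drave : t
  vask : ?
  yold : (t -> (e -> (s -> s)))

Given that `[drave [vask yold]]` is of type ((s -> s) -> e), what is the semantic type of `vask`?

At [drave [vask yold]] (required: ((s -> s) -> e)): drave is t, which is not a function with range ((s -> s) -> e); hence [vask yold] is the functor — type (t -> ((s -> s) -> e)).
At [vask yold] (required: (t -> ((s -> s) -> e))): yold is (t -> (e -> (s -> s))), which is not a function with range (t -> ((s -> s) -> e)); hence vask is the functor — type ((t -> (e -> (s -> s))) -> (t -> ((s -> s) -> e))).

((t -> (e -> (s -> s))) -> (t -> ((s -> s) -> e)))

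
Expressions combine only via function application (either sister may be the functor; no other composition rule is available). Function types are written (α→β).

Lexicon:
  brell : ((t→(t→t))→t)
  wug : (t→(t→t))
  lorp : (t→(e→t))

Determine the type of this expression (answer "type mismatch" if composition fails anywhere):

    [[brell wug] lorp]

(e→t)

[brell wug]: brell is ((t→(t→t))→t), wug is (t→(t→t)); result t.
[[brell wug] lorp]: lorp is (t→(e→t)), [brell wug] is t; result (e→t).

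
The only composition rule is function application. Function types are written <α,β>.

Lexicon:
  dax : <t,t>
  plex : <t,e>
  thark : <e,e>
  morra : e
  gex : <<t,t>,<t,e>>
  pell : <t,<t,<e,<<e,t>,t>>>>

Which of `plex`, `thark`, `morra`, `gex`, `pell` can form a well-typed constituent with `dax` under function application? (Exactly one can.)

gex

plex : <t,e> — does not combine with dax.
thark : <e,e> — does not combine with dax.
morra : e — does not combine with dax.
gex — combines: gex : <<t,t>,<t,e>> takes dax : <t,t> as argument, giving <t,e>.
pell : <t,<t,<e,<<e,t>,t>>>> — does not combine with dax.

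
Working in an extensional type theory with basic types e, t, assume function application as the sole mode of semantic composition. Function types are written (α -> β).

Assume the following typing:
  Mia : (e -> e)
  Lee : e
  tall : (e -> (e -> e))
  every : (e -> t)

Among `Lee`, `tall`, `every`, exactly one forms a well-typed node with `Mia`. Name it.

Lee — combines: Mia : (e -> e) takes Lee : e as argument, giving e.
tall : (e -> (e -> e)) — no; Mia wants e, and tall wants e.
every : (e -> t) — no; Mia wants e, and every wants e.

Lee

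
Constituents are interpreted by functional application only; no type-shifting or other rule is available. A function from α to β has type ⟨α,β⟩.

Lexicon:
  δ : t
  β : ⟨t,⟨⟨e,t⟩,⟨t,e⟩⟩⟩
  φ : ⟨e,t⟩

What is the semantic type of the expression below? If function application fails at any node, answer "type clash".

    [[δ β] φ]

[δ β]: functor β : ⟨t,⟨⟨e,t⟩,⟨t,e⟩⟩⟩, argument δ : t; result ⟨⟨e,t⟩,⟨t,e⟩⟩.
[[δ β] φ]: functor [δ β] : ⟨⟨e,t⟩,⟨t,e⟩⟩, argument φ : ⟨e,t⟩; result ⟨t,e⟩.

⟨t,e⟩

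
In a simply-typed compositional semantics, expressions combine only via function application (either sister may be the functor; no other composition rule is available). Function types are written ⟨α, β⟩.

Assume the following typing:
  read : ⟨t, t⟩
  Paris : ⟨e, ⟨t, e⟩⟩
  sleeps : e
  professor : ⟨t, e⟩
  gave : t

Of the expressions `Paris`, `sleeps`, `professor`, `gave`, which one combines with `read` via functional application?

gave

Paris : ⟨e, ⟨t, e⟩⟩ — does not combine with read.
sleeps : e — does not combine with read.
professor : ⟨t, e⟩ — does not combine with read.
gave — combines: read : ⟨t, t⟩ takes gave : t as argument, giving t.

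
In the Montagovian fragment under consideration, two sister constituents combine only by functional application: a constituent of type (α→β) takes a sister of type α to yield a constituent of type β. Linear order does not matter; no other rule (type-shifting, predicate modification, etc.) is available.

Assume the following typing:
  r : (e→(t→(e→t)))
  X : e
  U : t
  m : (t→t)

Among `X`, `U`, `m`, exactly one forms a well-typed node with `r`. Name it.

X

X — combines: r : (e→(t→(e→t))) takes X : e as argument, giving (t→(e→t)).
U : t — r needs e; U needs nothing (atomic); neither fits.
m : (t→t) — r needs e; m needs t; neither fits.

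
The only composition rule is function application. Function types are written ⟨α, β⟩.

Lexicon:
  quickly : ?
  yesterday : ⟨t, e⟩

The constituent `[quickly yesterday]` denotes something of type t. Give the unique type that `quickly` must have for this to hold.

⟨⟨t, e⟩, t⟩

At [quickly yesterday] (required: t): yesterday is ⟨t, e⟩, which is not a function with range t; hence quickly is the functor — type ⟨⟨t, e⟩, t⟩.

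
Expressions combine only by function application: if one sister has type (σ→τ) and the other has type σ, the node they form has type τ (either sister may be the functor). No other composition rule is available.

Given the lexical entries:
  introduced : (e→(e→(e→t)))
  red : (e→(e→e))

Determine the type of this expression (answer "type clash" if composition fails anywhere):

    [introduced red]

At [introduced red]: neither (e→(e→(e→t))) nor (e→(e→e)) can take the other as argument; the node is ill-typed.

type clash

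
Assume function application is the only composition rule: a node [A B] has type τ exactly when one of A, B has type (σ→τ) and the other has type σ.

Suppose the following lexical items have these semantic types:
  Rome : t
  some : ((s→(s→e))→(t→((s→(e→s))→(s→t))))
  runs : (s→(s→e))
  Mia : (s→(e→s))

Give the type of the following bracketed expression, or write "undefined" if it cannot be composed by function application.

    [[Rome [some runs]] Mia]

(s→t)

[some runs]: functor some : ((s→(s→e))→(t→((s→(e→s))→(s→t)))), argument runs : (s→(s→e)); result (t→((s→(e→s))→(s→t))).
[Rome [some runs]]: functor [some runs] : (t→((s→(e→s))→(s→t))), argument Rome : t; result ((s→(e→s))→(s→t)).
[[Rome [some runs]] Mia]: functor [Rome [some runs]] : ((s→(e→s))→(s→t)), argument Mia : (s→(e→s)); result (s→t).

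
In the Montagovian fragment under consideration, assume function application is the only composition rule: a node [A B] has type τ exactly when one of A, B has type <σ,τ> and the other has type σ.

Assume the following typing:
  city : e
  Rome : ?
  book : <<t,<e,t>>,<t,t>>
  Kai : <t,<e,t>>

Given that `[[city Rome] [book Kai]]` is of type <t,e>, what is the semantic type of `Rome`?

[[city Rome] [book Kai]] must have type <t,e>. The sister [book Kai] has type <t,t>; that is not a function onto <t,e>, so [city Rome] must be the functor, of type <<t,t>,<t,e>>.
[city Rome] must have type <<t,t>,<t,e>>. The sister city has type e; that is not a function onto <<t,t>,<t,e>>, so Rome must be the functor, of type <e,<<t,t>,<t,e>>>.

<e,<<t,t>,<t,e>>>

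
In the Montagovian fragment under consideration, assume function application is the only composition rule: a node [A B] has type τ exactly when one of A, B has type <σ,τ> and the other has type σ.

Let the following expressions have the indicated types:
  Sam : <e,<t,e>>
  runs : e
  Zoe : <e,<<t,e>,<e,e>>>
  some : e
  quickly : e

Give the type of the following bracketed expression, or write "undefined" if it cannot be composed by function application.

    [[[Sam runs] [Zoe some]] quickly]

[Sam runs]: Sam is <e,<t,e>>, runs is e; result <t,e>.
[Zoe some]: Zoe is <e,<<t,e>,<e,e>>>, some is e; result <<t,e>,<e,e>>.
[[Sam runs] [Zoe some]]: [Zoe some] is <<t,e>,<e,e>>, [Sam runs] is <t,e>; result <e,e>.
[[[Sam runs] [Zoe some]] quickly]: [[Sam runs] [Zoe some]] is <e,e>, quickly is e; result e.

e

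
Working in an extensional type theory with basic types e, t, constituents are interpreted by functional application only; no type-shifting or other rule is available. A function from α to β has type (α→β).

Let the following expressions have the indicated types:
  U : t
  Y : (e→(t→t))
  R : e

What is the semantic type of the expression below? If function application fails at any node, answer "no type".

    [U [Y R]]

t

[Y R]: functor Y : (e→(t→t)), argument R : e; result (t→t).
[U [Y R]]: functor [Y R] : (t→t), argument U : t; result t.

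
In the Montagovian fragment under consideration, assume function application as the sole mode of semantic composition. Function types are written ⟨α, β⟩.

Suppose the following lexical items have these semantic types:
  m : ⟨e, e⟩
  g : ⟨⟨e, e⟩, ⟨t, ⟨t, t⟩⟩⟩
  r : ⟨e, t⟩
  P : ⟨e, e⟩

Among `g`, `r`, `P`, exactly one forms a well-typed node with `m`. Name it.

g — combines: g : ⟨⟨e, e⟩, ⟨t, ⟨t, t⟩⟩⟩ takes m : ⟨e, e⟩ as argument, giving ⟨t, ⟨t, t⟩⟩.
r : ⟨e, t⟩ — neither side's domain matches the other.
P : ⟨e, e⟩ — neither side's domain matches the other.

g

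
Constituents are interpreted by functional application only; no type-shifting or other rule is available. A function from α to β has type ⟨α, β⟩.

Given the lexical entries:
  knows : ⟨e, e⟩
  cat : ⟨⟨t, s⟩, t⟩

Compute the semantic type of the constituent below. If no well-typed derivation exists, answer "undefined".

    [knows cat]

undefined

At [knows cat]: neither ⟨e, e⟩ nor ⟨⟨t, s⟩, t⟩ can take the other as argument; the node is ill-typed.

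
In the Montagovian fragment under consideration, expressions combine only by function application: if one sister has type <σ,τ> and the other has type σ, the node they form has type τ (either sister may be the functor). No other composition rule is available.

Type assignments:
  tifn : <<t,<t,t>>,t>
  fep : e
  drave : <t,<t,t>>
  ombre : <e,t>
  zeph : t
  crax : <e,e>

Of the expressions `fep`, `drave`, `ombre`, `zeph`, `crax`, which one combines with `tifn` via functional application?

drave

fep : e — no; tifn wants <t,<t,t>>, and fep wants nothing (atomic).
drave — combines: tifn : <<t,<t,t>>,t> takes drave : <t,<t,t>> as argument, giving t.
ombre : <e,t> — no; tifn wants <t,<t,t>>, and ombre wants e.
zeph : t — no; tifn wants <t,<t,t>>, and zeph wants nothing (atomic).
crax : <e,e> — no; tifn wants <t,<t,t>>, and crax wants e.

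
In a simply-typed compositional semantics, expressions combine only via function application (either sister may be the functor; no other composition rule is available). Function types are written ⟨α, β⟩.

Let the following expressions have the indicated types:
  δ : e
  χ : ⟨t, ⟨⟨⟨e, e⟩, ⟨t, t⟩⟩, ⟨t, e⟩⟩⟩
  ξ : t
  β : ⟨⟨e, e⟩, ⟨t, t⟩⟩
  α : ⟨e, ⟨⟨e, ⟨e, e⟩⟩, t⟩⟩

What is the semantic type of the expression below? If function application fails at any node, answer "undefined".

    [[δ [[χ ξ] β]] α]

[χ ξ]: ⟨t, ⟨⟨⟨e, e⟩, ⟨t, t⟩⟩, ⟨t, e⟩⟩⟩ applied to t yields ⟨⟨⟨e, e⟩, ⟨t, t⟩⟩, ⟨t, e⟩⟩.
[[χ ξ] β]: ⟨⟨⟨e, e⟩, ⟨t, t⟩⟩, ⟨t, e⟩⟩ applied to ⟨⟨e, e⟩, ⟨t, t⟩⟩ yields ⟨t, e⟩.
[δ [[χ ξ] β]]: e and ⟨t, e⟩ cannot combine by function application — type clash.

undefined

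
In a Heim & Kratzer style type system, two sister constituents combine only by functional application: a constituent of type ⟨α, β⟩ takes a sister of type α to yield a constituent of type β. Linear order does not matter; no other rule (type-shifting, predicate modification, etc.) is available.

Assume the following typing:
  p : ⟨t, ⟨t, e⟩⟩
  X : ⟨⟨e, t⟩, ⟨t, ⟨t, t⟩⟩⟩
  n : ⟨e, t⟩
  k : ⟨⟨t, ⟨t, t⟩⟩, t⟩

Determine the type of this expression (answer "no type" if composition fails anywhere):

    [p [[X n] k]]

[X n] — X of type ⟨⟨e, t⟩, ⟨t, ⟨t, t⟩⟩⟩ combines with n of type ⟨e, t⟩: type ⟨t, ⟨t, t⟩⟩.
[[X n] k] — k of type ⟨⟨t, ⟨t, t⟩⟩, t⟩ combines with [X n] of type ⟨t, ⟨t, t⟩⟩: type t.
[p [[X n] k]] — p of type ⟨t, ⟨t, e⟩⟩ combines with [[X n] k] of type t: type ⟨t, e⟩.

⟨t, e⟩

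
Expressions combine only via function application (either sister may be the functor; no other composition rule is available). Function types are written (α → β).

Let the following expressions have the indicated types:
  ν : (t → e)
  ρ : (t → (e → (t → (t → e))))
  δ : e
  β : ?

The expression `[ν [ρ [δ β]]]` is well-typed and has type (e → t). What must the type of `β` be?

[ν [ρ [δ β]]] must have type (e → t). The sister ν has type (t → e); that is not a function onto (e → t), so [ρ [δ β]] must be the functor, of type ((t → e) → (e → t)).
[ρ [δ β]] must have type ((t → e) → (e → t)). The sister ρ has type (t → (e → (t → (t → e)))); that is not a function onto ((t → e) → (e → t)), so [δ β] must be the functor, of type ((t → (e → (t → (t → e)))) → ((t → e) → (e → t))).
[δ β] must have type ((t → (e → (t → (t → e)))) → ((t → e) → (e → t))). The sister δ has type e; that is not a function onto ((t → (e → (t → (t → e)))) → ((t → e) → (e → t))), so β must be the functor, of type (e → ((t → (e → (t → (t → e)))) → ((t → e) → (e → t)))).

(e → ((t → (e → (t → (t → e)))) → ((t → e) → (e → t))))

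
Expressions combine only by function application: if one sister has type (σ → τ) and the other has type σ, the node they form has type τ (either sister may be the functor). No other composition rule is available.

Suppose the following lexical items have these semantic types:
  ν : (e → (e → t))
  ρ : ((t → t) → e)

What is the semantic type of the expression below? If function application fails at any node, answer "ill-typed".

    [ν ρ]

[ν ρ]: (e → (e → t)) and ((t → t) → e) cannot combine by function application — type clash.

ill-typed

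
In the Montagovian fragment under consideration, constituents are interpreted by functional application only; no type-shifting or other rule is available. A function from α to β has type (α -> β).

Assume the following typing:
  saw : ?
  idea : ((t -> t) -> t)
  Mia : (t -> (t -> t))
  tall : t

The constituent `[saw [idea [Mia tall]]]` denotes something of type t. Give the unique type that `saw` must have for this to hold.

[saw [idea [Mia tall]]] is required to be t. [idea [Mia tall]] : t cannot yield t as functor, so saw : (t -> t).

(t -> t)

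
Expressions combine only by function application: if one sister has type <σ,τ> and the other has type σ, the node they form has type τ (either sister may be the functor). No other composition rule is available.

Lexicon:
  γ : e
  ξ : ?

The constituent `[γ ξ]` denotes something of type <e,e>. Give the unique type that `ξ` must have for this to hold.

For [γ ξ] to have type <e,e> with γ of type e, ξ must be the function: ξ : <e,<e,e>>.

<e,<e,e>>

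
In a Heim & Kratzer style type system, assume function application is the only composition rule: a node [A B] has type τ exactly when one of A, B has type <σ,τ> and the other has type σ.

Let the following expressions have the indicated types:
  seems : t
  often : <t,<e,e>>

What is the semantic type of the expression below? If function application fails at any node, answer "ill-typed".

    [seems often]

<e,e>

[seems often]: functor often : <t,<e,e>>, argument seems : t; result <e,e>.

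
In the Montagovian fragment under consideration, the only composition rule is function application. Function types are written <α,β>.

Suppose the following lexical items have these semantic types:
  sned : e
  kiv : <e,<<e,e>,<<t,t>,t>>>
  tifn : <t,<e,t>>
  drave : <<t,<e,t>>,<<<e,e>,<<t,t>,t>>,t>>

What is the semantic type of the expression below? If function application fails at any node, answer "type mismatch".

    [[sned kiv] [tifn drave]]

At [sned kiv], kiv : <e,<<e,e>,<<t,t>,t>>> takes sned : e, giving <<e,e>,<<t,t>,t>>.
At [tifn drave], drave : <<t,<e,t>>,<<<e,e>,<<t,t>,t>>,t>> takes tifn : <t,<e,t>>, giving <<<e,e>,<<t,t>,t>>,t>.
At [[sned kiv] [tifn drave]], [tifn drave] : <<<e,e>,<<t,t>,t>>,t> takes [sned kiv] : <<e,e>,<<t,t>,t>>, giving t.

t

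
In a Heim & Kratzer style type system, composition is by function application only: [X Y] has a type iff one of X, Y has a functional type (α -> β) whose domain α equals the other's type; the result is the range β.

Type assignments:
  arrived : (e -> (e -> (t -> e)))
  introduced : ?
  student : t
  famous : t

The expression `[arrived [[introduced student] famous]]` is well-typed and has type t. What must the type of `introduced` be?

(t -> (t -> ((e -> (e -> (t -> e))) -> t)))

For [arrived [[introduced student] famous]] to have type t with arrived of type (e -> (e -> (t -> e))), [[introduced student] famous] must be the function: [[introduced student] famous] : ((e -> (e -> (t -> e))) -> t).
For [[introduced student] famous] to have type ((e -> (e -> (t -> e))) -> t) with famous of type t, [introduced student] must be the function: [introduced student] : (t -> ((e -> (e -> (t -> e))) -> t)).
For [introduced student] to have type (t -> ((e -> (e -> (t -> e))) -> t)) with student of type t, introduced must be the function: introduced : (t -> (t -> ((e -> (e -> (t -> e))) -> t))).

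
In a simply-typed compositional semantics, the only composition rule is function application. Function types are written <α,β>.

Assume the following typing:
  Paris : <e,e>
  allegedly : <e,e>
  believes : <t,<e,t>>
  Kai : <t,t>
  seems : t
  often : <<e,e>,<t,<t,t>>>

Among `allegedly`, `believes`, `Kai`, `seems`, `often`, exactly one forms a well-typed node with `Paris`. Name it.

allegedly : <e,e> — neither side's domain matches the other.
believes : <t,<e,t>> — neither side's domain matches the other.
Kai : <t,t> — neither side's domain matches the other.
seems : t — neither side's domain matches the other.
often — combines: often : <<e,e>,<t,<t,t>>> takes Paris : <e,e> as argument, giving <t,<t,t>>.

often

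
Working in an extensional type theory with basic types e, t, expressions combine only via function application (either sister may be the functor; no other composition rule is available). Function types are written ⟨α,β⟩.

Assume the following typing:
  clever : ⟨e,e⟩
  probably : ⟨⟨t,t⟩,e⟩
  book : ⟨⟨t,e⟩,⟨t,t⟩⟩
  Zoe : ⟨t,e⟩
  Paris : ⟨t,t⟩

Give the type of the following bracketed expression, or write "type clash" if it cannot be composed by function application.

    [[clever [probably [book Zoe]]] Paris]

[book Zoe] — book of type ⟨⟨t,e⟩,⟨t,t⟩⟩ combines with Zoe of type ⟨t,e⟩: type ⟨t,t⟩.
[probably [book Zoe]] — probably of type ⟨⟨t,t⟩,e⟩ combines with [book Zoe] of type ⟨t,t⟩: type e.
[clever [probably [book Zoe]]] — clever of type ⟨e,e⟩ combines with [probably [book Zoe]] of type e: type e.
At [[clever [probably [book Zoe]]] Paris]: neither e nor ⟨t,t⟩ can take the other as argument; the node is ill-typed.

type clash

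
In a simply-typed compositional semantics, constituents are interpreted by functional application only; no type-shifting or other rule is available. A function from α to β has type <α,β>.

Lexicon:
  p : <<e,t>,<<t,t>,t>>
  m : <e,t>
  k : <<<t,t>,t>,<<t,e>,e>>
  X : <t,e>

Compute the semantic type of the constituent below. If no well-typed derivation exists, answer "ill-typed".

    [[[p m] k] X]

e

[p m]: functor p : <<e,t>,<<t,t>,t>>, argument m : <e,t>; result <<t,t>,t>.
[[p m] k]: functor k : <<<t,t>,t>,<<t,e>,e>>, argument [p m] : <<t,t>,t>; result <<t,e>,e>.
[[[p m] k] X]: functor [[p m] k] : <<t,e>,e>, argument X : <t,e>; result e.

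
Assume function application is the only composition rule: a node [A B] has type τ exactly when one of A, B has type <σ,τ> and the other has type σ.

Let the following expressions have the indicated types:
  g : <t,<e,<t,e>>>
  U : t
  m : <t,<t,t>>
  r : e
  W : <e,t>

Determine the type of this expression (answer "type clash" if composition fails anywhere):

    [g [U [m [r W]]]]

<e,<t,e>>

[r W]: functor W : <e,t>, argument r : e; result t.
[m [r W]]: functor m : <t,<t,t>>, argument [r W] : t; result <t,t>.
[U [m [r W]]]: functor [m [r W]] : <t,t>, argument U : t; result t.
[g [U [m [r W]]]]: functor g : <t,<e,<t,e>>>, argument [U [m [r W]]] : t; result <e,<t,e>>.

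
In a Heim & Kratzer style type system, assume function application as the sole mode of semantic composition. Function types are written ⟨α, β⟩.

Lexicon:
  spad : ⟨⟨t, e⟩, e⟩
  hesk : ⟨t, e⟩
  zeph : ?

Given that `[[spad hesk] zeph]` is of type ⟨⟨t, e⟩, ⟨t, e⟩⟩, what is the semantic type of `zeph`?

At [[spad hesk] zeph] (required: ⟨⟨t, e⟩, ⟨t, e⟩⟩): [spad hesk] is e, which is not a function with range ⟨⟨t, e⟩, ⟨t, e⟩⟩; hence zeph is the functor — type ⟨e, ⟨⟨t, e⟩, ⟨t, e⟩⟩⟩.

⟨e, ⟨⟨t, e⟩, ⟨t, e⟩⟩⟩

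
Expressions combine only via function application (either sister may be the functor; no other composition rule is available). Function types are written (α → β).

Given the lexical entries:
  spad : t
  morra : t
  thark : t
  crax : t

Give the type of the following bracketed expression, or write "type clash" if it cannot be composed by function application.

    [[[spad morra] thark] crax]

[spad morra]: t and t cannot combine by function application — type clash.

type clash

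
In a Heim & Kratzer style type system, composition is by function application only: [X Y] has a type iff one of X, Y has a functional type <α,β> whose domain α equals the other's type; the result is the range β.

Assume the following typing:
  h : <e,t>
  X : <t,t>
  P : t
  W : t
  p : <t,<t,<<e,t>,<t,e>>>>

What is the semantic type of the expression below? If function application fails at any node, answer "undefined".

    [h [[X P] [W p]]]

[X P]: functor X : <t,t>, argument P : t; result t.
[W p]: functor p : <t,<t,<<e,t>,<t,e>>>>, argument W : t; result <t,<<e,t>,<t,e>>>.
[[X P] [W p]]: functor [W p] : <t,<<e,t>,<t,e>>>, argument [X P] : t; result <<e,t>,<t,e>>.
[h [[X P] [W p]]]: functor [[X P] [W p]] : <<e,t>,<t,e>>, argument h : <e,t>; result <t,e>.

<t,e>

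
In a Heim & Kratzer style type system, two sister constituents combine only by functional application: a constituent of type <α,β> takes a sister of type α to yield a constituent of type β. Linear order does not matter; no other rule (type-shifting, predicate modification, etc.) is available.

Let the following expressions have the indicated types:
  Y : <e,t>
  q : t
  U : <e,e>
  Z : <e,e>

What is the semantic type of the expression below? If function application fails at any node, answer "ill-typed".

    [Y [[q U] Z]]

ill-typed

At [q U]: neither t nor <e,e> can take the other as argument; the node is ill-typed.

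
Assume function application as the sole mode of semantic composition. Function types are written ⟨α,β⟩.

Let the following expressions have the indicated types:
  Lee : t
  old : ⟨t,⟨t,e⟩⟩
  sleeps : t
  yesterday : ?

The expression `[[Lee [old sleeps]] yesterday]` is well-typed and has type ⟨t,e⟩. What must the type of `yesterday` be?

⟨e,⟨t,e⟩⟩

For [[Lee [old sleeps]] yesterday] to have type ⟨t,e⟩ with [Lee [old sleeps]] of type e, yesterday must be the function: yesterday : ⟨e,⟨t,e⟩⟩.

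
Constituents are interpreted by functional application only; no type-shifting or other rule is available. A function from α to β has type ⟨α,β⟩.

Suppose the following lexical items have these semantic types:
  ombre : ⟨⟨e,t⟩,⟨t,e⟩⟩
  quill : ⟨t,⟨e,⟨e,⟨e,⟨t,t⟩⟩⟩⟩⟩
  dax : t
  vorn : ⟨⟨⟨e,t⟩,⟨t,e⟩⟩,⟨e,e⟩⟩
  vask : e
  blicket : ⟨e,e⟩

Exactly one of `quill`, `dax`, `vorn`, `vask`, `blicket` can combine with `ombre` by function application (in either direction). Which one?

vorn

quill : ⟨t,⟨e,⟨e,⟨e,⟨t,t⟩⟩⟩⟩⟩ — ombre needs ⟨e,t⟩; quill needs t; neither fits.
dax : t — ombre needs ⟨e,t⟩; dax needs nothing (atomic); neither fits.
vorn — combines: vorn : ⟨⟨⟨e,t⟩,⟨t,e⟩⟩,⟨e,e⟩⟩ takes ombre : ⟨⟨e,t⟩,⟨t,e⟩⟩ as argument, giving ⟨e,e⟩.
vask : e — ombre needs ⟨e,t⟩; vask needs nothing (atomic); neither fits.
blicket : ⟨e,e⟩ — ombre needs ⟨e,t⟩; blicket needs e; neither fits.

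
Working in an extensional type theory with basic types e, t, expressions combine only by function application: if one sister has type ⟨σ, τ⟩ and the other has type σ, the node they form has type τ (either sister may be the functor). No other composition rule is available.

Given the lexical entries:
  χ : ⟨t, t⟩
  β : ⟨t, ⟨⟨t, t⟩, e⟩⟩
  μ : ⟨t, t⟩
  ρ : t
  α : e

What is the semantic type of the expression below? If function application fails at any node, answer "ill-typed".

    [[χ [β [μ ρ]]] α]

ill-typed

[μ ρ]: functor μ : ⟨t, t⟩, argument ρ : t; result t.
[β [μ ρ]]: functor β : ⟨t, ⟨⟨t, t⟩, e⟩⟩, argument [μ ρ] : t; result ⟨⟨t, t⟩, e⟩.
[χ [β [μ ρ]]]: functor [β [μ ρ]] : ⟨⟨t, t⟩, e⟩, argument χ : ⟨t, t⟩; result e.
[[χ [β [μ ρ]]] α]: e and e cannot combine by function application — type clash.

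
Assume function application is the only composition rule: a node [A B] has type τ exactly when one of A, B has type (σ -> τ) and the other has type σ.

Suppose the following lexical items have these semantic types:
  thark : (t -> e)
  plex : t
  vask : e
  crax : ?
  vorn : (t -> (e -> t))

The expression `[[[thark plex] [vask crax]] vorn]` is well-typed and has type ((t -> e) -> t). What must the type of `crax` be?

(e -> (e -> ((t -> (e -> t)) -> ((t -> e) -> t))))

[[[thark plex] [vask crax]] vorn] must have type ((t -> e) -> t). The sister vorn has type (t -> (e -> t)); that is not a function onto ((t -> e) -> t), so [[thark plex] [vask crax]] must be the functor, of type ((t -> (e -> t)) -> ((t -> e) -> t)).
[[thark plex] [vask crax]] must have type ((t -> (e -> t)) -> ((t -> e) -> t)). The sister [thark plex] has type e; that is not a function onto ((t -> (e -> t)) -> ((t -> e) -> t)), so [vask crax] must be the functor, of type (e -> ((t -> (e -> t)) -> ((t -> e) -> t))).
[vask crax] must have type (e -> ((t -> (e -> t)) -> ((t -> e) -> t))). The sister vask has type e; that is not a function onto (e -> ((t -> (e -> t)) -> ((t -> e) -> t))), so crax must be the functor, of type (e -> (e -> ((t -> (e -> t)) -> ((t -> e) -> t)))).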